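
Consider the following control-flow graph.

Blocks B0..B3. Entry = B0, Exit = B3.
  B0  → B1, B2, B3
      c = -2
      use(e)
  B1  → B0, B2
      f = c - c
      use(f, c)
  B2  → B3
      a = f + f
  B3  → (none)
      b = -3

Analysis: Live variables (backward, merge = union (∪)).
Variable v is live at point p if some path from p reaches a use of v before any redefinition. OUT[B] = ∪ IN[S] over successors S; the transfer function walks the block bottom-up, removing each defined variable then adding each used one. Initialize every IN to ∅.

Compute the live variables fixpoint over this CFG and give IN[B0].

Answer: {e, f}

Derivation:
Converged values:
  B0:  IN={e, f}  OUT={c, e, f}
  B1:  IN={c, e}  OUT={e, f}
  B2:  IN={f}  OUT={}
  B3:  IN={}  OUT={}

Merge at B0: OUT[B0] = IN[B1] ⊔ IN[B2] ⊔ IN[B3] = {c, e, f}
Applying B0's transfer function to that OUT value gives IN[B0] (row B0 above).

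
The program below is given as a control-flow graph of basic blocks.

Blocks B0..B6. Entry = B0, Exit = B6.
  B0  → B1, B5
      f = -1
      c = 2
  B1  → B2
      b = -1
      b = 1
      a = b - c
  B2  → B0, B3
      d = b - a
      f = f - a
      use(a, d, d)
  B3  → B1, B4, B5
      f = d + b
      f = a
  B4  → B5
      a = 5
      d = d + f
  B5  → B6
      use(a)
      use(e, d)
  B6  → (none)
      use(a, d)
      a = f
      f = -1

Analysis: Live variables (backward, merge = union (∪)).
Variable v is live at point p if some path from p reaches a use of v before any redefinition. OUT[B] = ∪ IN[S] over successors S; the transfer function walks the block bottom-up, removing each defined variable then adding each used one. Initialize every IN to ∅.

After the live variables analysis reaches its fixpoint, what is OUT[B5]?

Answer: {a, d, f}

Trace:
Converged values:
  B0:  IN={a, d, e}  OUT={a, c, d, e, f}
  B1:  IN={c, e, f}  OUT={a, b, c, e, f}
  B2:  IN={a, b, c, e, f}  OUT={a, b, c, d, e}
  B3:  IN={a, b, c, d, e}  OUT={a, c, d, e, f}
  B4:  IN={d, e, f}  OUT={a, d, e, f}
  B5:  IN={a, d, e, f}  OUT={a, d, f}
  B6:  IN={a, d, f}  OUT={}

Merge at B5: OUT[B5] = IN[B6] = {a, d, f}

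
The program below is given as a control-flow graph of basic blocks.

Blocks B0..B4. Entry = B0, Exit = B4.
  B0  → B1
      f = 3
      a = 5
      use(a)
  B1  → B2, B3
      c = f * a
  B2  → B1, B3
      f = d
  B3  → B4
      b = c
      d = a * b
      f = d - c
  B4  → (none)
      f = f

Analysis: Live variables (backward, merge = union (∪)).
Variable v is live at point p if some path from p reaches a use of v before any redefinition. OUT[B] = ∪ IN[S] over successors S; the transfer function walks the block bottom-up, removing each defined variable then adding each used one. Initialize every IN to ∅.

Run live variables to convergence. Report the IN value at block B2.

Fixpoint table:
  B0: | IN={d} | OUT={a, d, f}
  B1: | IN={a, d, f} | OUT={a, c, d}
  B2: | IN={a, c, d} | OUT={a, c, d, f}
  B3: | IN={a, c} | OUT={f}
  B4: | IN={f} | OUT={}

Merge at B2: OUT[B2] = IN[B1] ⊔ IN[B3] = {a, c, d, f}
Applying B2's transfer function to that OUT value gives IN[B2] (row B2 above).

Answer: {a, c, d}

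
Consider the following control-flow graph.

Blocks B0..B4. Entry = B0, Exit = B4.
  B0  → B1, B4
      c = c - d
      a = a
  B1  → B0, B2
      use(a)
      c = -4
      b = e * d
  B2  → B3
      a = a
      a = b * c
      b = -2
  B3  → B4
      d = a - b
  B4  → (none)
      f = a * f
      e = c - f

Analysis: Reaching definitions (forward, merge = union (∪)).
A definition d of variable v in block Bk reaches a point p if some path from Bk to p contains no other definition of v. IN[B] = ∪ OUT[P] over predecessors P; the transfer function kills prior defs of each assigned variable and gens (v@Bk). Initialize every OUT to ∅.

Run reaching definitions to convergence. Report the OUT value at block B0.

Answer: {a@B0, b@B1, c@B0}

Derivation:
Fixpoint table:
  B0:   IN={a@B0, b@B1, c@B1}   OUT={a@B0, b@B1, c@B0}
  B1:   IN={a@B0, b@B1, c@B0}   OUT={a@B0, b@B1, c@B1}
  B2:   IN={a@B0, b@B1, c@B1}   OUT={a@B2, b@B2, c@B1}
  B3:   IN={a@B2, b@B2, c@B1}   OUT={a@B2, b@B2, c@B1, d@B3}
  B4:   IN={a@B0, a@B2, b@B1, b@B2, c@B0, c@B1, d@B3}   OUT={a@B0, a@B2, b@B1, b@B2, c@B0, c@B1, d@B3, e@B4, f@B4}

Merge at B0 (entry node, so the boundary value {} is joined with the incoming edge(s)): IN[B0] = {} ⊔ OUT[B1] = {a@B0, b@B1, c@B1}
Applying B0's transfer function to that IN value gives OUT[B0] (row B0 above).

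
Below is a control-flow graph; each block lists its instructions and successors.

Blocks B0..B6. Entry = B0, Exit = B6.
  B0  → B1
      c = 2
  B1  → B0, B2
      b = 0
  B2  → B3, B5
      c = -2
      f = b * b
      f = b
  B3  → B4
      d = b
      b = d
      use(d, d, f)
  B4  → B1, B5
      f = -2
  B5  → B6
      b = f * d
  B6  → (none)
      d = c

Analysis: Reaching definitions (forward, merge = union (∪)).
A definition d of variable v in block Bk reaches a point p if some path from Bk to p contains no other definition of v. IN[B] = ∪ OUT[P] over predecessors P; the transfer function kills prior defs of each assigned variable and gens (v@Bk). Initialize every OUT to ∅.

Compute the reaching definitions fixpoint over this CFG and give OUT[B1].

Answer: {b@B1, c@B0, c@B2, d@B3, f@B4}

Working:
Per-block solution:
  B0:   IN={b@B1, c@B0, c@B2, d@B3, f@B4}   OUT={b@B1, c@B0, d@B3, f@B4}
  B1:   IN={b@B1, b@B3, c@B0, c@B2, d@B3, f@B4}   OUT={b@B1, c@B0, c@B2, d@B3, f@B4}
  B2:   IN={b@B1, c@B0, c@B2, d@B3, f@B4}   OUT={b@B1, c@B2, d@B3, f@B2}
  B3:   IN={b@B1, c@B2, d@B3, f@B2}   OUT={b@B3, c@B2, d@B3, f@B2}
  B4:   IN={b@B3, c@B2, d@B3, f@B2}   OUT={b@B3, c@B2, d@B3, f@B4}
  B5:   IN={b@B1, b@B3, c@B2, d@B3, f@B2, f@B4}   OUT={b@B5, c@B2, d@B3, f@B2, f@B4}
  B6:   IN={b@B5, c@B2, d@B3, f@B2, f@B4}   OUT={b@B5, c@B2, d@B6, f@B2, f@B4}

Merge at B1: IN[B1] = OUT[B0] ⊔ OUT[B4] = {b@B1, b@B3, c@B0, c@B2, d@B3, f@B4}
Applying B1's transfer function to that IN value gives OUT[B1] (row B1 above).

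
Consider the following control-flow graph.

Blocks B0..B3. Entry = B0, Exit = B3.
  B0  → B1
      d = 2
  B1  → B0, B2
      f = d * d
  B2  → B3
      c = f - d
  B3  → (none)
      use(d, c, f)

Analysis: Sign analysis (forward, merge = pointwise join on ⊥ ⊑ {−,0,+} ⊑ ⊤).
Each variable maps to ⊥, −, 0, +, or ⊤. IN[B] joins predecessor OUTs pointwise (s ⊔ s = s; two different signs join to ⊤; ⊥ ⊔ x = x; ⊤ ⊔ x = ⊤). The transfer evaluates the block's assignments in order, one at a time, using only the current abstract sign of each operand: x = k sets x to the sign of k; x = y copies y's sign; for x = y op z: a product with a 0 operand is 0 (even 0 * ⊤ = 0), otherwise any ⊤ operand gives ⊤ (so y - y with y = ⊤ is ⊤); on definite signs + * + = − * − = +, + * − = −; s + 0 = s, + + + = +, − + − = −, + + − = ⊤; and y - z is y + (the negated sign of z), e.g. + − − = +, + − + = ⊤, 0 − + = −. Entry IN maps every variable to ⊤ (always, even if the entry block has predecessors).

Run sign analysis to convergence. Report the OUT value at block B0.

Converged values:
  B0:  IN=(all ⊤)  OUT={d:+; rest ⊤}
  B1:  IN={d:+; rest ⊤}  OUT={d:+, f:+; rest ⊤}
  B2:  IN={d:+, f:+; rest ⊤}  OUT={d:+, f:+; rest ⊤}
  B3:  IN={d:+, f:+; rest ⊤}  OUT={d:+, f:+; rest ⊤}

Merge at B0 (entry node, so the boundary value (all ⊤) is joined with the incoming edge(s)): IN[B0] = (all ⊤) ⊔ OUT[B1] = {a: ⊤, b: ⊤, c: ⊤, d: ⊤, e: ⊤, f: ⊤}
Applying B0's transfer function to that IN value gives OUT[B0] (row B0 above).

Answer: {a: ⊤, b: ⊤, c: ⊤, d: +, e: ⊤, f: ⊤}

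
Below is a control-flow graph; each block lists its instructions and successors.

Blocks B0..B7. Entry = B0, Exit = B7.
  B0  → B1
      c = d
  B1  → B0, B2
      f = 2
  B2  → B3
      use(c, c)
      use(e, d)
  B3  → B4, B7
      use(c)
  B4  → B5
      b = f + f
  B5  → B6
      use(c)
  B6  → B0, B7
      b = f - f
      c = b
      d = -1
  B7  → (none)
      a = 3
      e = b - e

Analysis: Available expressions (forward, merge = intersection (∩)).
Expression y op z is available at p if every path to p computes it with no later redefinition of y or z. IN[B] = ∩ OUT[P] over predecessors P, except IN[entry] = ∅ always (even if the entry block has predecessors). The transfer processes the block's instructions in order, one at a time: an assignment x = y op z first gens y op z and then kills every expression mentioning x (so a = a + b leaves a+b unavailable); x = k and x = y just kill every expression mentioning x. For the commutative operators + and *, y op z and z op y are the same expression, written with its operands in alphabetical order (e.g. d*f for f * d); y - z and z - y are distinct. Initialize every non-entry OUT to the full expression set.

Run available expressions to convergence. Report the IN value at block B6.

Fixpoint table:
  B0: | IN={} | OUT={}
  B1: | IN={} | OUT={}
  B2: | IN={} | OUT={}
  B3: | IN={} | OUT={}
  B4: | IN={} | OUT={f+f}
  B5: | IN={f+f} | OUT={f+f}
  B6: | IN={f+f} | OUT={f+f, f-f}
  B7: | IN={} | OUT={}

Merge at B6: IN[B6] = OUT[B5] = {f+f}

Answer: {f+f}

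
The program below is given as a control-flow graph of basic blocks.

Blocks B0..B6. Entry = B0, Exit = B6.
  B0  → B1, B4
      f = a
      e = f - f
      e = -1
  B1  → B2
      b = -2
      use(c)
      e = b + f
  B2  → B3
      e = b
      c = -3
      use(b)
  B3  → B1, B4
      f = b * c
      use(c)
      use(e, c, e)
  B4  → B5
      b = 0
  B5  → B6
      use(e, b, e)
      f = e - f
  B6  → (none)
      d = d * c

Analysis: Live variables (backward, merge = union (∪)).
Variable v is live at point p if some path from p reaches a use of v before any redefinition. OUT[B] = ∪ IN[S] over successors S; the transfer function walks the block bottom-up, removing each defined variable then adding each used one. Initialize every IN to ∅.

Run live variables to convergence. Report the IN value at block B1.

Answer: {c, d, f}

Derivation:
Fixpoint table:
  B0: | IN={a, c, d} | OUT={c, d, e, f}
  B1: | IN={c, d, f} | OUT={b, d}
  B2: | IN={b, d} | OUT={b, c, d, e}
  B3: | IN={b, c, d, e} | OUT={c, d, e, f}
  B4: | IN={c, d, e, f} | OUT={b, c, d, e, f}
  B5: | IN={b, c, d, e, f} | OUT={c, d}
  B6: | IN={c, d} | OUT={}

Merge at B1: OUT[B1] = IN[B2] = {b, d}
Applying B1's transfer function to that OUT value gives IN[B1] (row B1 above).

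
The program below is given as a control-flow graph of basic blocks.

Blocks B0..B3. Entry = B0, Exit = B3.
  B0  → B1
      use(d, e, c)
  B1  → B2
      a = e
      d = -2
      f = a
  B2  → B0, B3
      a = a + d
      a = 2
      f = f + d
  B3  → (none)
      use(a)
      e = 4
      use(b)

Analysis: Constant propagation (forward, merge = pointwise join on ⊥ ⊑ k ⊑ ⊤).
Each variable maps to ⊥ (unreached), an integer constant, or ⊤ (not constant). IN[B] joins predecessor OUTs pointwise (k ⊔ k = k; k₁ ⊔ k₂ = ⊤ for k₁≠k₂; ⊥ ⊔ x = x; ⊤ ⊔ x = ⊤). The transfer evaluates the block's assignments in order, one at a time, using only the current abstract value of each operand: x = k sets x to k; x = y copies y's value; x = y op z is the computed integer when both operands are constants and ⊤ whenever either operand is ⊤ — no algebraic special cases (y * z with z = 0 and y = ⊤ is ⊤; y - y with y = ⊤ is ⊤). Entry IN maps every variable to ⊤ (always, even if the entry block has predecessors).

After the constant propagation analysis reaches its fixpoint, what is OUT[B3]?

Per-block solution:
  B0:   IN=(all ⊤)   OUT=(all ⊤)
  B1:   IN=(all ⊤)   OUT={d:-2; rest ⊤}
  B2:   IN={d:-2; rest ⊤}   OUT={a:2, d:-2; rest ⊤}
  B3:   IN={a:2, d:-2; rest ⊤}   OUT={a:2, d:-2, e:4; rest ⊤}

Merge at B3: IN[B3] = OUT[B2] = {a: 2, b: ⊤, c: ⊤, d: -2, e: ⊤, f: ⊤}
Applying B3's transfer function to that IN value gives OUT[B3] (row B3 above).

Answer: {a: 2, b: ⊤, c: ⊤, d: -2, e: 4, f: ⊤}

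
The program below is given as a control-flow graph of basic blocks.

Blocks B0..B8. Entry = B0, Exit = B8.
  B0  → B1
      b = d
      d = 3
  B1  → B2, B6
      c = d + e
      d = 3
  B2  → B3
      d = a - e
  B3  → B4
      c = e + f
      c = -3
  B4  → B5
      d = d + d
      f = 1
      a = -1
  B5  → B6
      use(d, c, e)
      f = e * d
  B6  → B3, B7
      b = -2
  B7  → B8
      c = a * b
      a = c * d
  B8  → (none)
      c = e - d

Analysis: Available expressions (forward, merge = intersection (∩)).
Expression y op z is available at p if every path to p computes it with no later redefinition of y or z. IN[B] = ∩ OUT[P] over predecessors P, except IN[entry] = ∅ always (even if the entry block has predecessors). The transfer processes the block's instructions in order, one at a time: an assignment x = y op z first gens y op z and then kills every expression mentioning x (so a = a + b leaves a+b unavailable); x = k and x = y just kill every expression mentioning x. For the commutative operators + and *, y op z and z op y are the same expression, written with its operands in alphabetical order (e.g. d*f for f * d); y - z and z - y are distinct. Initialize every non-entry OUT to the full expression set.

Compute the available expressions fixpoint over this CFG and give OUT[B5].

Answer: {d*e}

Working:
Converged values:
  B0: | IN={} | OUT={}
  B1: | IN={} | OUT={}
  B2: | IN={} | OUT={a-e}
  B3: | IN={} | OUT={e+f}
  B4: | IN={e+f} | OUT={}
  B5: | IN={} | OUT={d*e}
  B6: | IN={} | OUT={}
  B7: | IN={} | OUT={c*d}
  B8: | IN={c*d} | OUT={e-d}

Merge at B5: IN[B5] = OUT[B4] = {}
Applying B5's transfer function to that IN value gives OUT[B5] (row B5 above).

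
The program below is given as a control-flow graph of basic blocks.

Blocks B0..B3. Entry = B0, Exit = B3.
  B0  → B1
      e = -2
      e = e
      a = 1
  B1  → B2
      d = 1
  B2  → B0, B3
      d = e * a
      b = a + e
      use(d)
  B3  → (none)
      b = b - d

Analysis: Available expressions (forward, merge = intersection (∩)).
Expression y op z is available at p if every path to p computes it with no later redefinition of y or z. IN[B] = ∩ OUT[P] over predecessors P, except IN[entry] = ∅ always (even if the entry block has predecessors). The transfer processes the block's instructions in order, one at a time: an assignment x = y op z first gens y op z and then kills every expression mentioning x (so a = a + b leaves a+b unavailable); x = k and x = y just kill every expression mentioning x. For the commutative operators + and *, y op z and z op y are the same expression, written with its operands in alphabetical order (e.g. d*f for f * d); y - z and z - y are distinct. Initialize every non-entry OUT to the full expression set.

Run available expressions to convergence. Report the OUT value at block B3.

Answer: {a*e, a+e}

Trace:
Converged values:
  B0:   IN={}   OUT={}
  B1:   IN={}   OUT={}
  B2:   IN={}   OUT={a*e, a+e}
  B3:   IN={a*e, a+e}   OUT={a*e, a+e}

Merge at B3: IN[B3] = OUT[B2] = {a*e, a+e}
Applying B3's transfer function to that IN value gives OUT[B3] (row B3 above).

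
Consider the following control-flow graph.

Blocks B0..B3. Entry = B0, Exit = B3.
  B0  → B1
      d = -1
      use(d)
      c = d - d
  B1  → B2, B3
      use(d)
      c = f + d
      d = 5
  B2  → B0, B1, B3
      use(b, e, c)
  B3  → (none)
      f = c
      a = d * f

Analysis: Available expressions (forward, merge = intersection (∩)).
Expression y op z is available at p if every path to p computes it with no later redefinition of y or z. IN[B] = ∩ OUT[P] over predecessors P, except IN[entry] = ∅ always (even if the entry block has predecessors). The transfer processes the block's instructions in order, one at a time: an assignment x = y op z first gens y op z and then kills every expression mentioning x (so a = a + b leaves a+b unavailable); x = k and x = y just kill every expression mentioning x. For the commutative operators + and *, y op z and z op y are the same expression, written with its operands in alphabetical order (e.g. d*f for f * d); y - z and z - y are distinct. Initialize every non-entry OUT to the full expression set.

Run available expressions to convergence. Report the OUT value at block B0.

Converged values:
  B0:   IN={}   OUT={d-d}
  B1:   IN={}   OUT={}
  B2:   IN={}   OUT={}
  B3:   IN={}   OUT={d*f}

Merge at B0 (entry node, so the boundary value {} is joined with the incoming edge(s)): IN[B0] = {} ∩ OUT[B2] = {}
Applying B0's transfer function to that IN value gives OUT[B0] (row B0 above).

Answer: {d-d}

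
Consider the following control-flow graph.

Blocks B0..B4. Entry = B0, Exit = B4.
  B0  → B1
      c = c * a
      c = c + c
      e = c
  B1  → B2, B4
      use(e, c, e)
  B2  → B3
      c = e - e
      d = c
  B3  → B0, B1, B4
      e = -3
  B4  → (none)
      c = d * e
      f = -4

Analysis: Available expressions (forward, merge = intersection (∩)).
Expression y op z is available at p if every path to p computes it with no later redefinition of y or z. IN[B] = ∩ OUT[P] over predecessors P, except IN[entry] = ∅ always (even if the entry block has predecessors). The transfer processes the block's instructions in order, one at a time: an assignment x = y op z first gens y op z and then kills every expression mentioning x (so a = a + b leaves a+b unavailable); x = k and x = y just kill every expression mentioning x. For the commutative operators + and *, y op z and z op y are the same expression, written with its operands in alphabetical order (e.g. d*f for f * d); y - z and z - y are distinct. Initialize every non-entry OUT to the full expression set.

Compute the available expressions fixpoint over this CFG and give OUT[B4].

Fixpoint table:
  B0:  IN={}  OUT={}
  B1:  IN={}  OUT={}
  B2:  IN={}  OUT={e-e}
  B3:  IN={e-e}  OUT={}
  B4:  IN={}  OUT={d*e}

Merge at B4: IN[B4] = OUT[B1] ∩ OUT[B3] = {}
Applying B4's transfer function to that IN value gives OUT[B4] (row B4 above).

Answer: {d*e}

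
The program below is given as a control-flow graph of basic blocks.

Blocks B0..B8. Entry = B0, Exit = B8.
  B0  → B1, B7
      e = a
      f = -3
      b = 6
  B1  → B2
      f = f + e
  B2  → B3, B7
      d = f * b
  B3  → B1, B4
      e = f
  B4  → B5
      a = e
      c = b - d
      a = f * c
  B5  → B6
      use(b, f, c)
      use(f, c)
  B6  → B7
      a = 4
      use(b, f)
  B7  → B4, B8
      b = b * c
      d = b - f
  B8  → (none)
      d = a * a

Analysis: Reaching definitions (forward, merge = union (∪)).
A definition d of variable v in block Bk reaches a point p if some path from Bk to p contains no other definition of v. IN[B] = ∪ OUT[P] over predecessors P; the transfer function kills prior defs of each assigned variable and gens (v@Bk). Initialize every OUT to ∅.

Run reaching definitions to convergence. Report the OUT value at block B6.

Answer: {a@B6, b@B0, b@B7, c@B4, d@B2, d@B7, e@B0, e@B3, f@B0, f@B1}

Trace:
Fixpoint table:
  B0:  IN={}  OUT={b@B0, e@B0, f@B0}
  B1:  IN={b@B0, d@B2, e@B0, e@B3, f@B0, f@B1}  OUT={b@B0, d@B2, e@B0, e@B3, f@B1}
  B2:  IN={b@B0, d@B2, e@B0, e@B3, f@B1}  OUT={b@B0, d@B2, e@B0, e@B3, f@B1}
  B3:  IN={b@B0, d@B2, e@B0, e@B3, f@B1}  OUT={b@B0, d@B2, e@B3, f@B1}
  B4:  IN={a@B6, b@B0, b@B7, c@B4, d@B2, d@B7, e@B0, e@B3, f@B0, f@B1}  OUT={a@B4, b@B0, b@B7, c@B4, d@B2, d@B7, e@B0, e@B3, f@B0, f@B1}
  B5:  IN={a@B4, b@B0, b@B7, c@B4, d@B2, d@B7, e@B0, e@B3, f@B0, f@B1}  OUT={a@B4, b@B0, b@B7, c@B4, d@B2, d@B7, e@B0, e@B3, f@B0, f@B1}
  B6:  IN={a@B4, b@B0, b@B7, c@B4, d@B2, d@B7, e@B0, e@B3, f@B0, f@B1}  OUT={a@B6, b@B0, b@B7, c@B4, d@B2, d@B7, e@B0, e@B3, f@B0, f@B1}
  B7:  IN={a@B6, b@B0, b@B7, c@B4, d@B2, d@B7, e@B0, e@B3, f@B0, f@B1}  OUT={a@B6, b@B7, c@B4, d@B7, e@B0, e@B3, f@B0, f@B1}
  B8:  IN={a@B6, b@B7, c@B4, d@B7, e@B0, e@B3, f@B0, f@B1}  OUT={a@B6, b@B7, c@B4, d@B8, e@B0, e@B3, f@B0, f@B1}

Merge at B6: IN[B6] = OUT[B5] = {a@B4, b@B0, b@B7, c@B4, d@B2, d@B7, e@B0, e@B3, f@B0, f@B1}
Applying B6's transfer function to that IN value gives OUT[B6] (row B6 above).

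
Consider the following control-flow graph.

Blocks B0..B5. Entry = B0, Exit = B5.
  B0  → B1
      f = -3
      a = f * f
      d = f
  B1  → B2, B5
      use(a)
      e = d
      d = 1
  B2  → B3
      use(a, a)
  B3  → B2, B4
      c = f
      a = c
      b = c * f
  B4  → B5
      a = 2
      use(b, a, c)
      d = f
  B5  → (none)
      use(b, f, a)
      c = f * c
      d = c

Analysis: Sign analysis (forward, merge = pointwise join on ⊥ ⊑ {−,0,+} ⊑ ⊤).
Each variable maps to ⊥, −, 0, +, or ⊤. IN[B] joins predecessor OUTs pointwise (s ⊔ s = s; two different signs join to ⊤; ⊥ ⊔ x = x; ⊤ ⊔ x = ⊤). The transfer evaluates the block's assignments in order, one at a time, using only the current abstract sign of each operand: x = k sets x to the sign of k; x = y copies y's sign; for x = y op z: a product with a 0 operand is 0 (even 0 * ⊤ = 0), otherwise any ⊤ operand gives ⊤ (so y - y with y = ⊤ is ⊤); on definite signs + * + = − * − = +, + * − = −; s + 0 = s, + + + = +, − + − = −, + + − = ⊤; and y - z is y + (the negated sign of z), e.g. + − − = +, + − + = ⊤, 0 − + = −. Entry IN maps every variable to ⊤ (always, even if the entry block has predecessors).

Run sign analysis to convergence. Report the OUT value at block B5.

Fixpoint table:
  B0:   IN=(all ⊤)   OUT={a:+, d:-, f:-; rest ⊤}
  B1:   IN={a:+, d:-, f:-; rest ⊤}   OUT={a:+, d:+, e:-, f:-; rest ⊤}
  B2:   IN={d:+, e:-, f:-; rest ⊤}   OUT={d:+, e:-, f:-; rest ⊤}
  B3:   IN={d:+, e:-, f:-; rest ⊤}   OUT={a:-, b:+, c:-, d:+, e:-, f:-; rest ⊤}
  B4:   IN={a:-, b:+, c:-, d:+, e:-, f:-; rest ⊤}   OUT={a:+, b:+, c:-, d:-, e:-, f:-; rest ⊤}
  B5:   IN={a:+, e:-, f:-; rest ⊤}   OUT={a:+, e:-, f:-; rest ⊤}

Merge at B5: IN[B5] = OUT[B1] ⊔ OUT[B4] = {a: +, b: ⊤, c: ⊤, d: ⊤, e: -, f: -}
Applying B5's transfer function to that IN value gives OUT[B5] (row B5 above).

Answer: {a: +, b: ⊤, c: ⊤, d: ⊤, e: -, f: -}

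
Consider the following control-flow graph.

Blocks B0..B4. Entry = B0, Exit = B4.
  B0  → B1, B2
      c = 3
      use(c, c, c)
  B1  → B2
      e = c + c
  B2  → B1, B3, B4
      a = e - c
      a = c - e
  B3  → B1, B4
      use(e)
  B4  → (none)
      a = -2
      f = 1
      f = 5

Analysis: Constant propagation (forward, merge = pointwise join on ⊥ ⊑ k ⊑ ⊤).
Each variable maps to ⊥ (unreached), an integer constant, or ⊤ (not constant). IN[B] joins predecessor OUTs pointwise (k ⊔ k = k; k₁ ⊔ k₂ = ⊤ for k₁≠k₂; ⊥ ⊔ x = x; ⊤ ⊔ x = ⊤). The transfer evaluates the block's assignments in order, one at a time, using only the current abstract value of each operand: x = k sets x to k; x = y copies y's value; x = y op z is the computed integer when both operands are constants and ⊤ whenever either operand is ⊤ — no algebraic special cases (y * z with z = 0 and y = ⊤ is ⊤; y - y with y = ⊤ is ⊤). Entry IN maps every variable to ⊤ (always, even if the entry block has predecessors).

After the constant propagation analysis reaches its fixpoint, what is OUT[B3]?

Answer: {a: ⊤, b: ⊤, c: 3, d: ⊤, e: ⊤, f: ⊤}

Trace:
Fixpoint table:
  B0:  IN=(all ⊤)  OUT={c:3; rest ⊤}
  B1:  IN={c:3; rest ⊤}  OUT={c:3, e:6; rest ⊤}
  B2:  IN={c:3; rest ⊤}  OUT={c:3; rest ⊤}
  B3:  IN={c:3; rest ⊤}  OUT={c:3; rest ⊤}
  B4:  IN={c:3; rest ⊤}  OUT={a:-2, c:3, f:5; rest ⊤}

Merge at B3: IN[B3] = OUT[B2] = {a: ⊤, b: ⊤, c: 3, d: ⊤, e: ⊤, f: ⊤}
Applying B3's transfer function to that IN value gives OUT[B3] (row B3 above).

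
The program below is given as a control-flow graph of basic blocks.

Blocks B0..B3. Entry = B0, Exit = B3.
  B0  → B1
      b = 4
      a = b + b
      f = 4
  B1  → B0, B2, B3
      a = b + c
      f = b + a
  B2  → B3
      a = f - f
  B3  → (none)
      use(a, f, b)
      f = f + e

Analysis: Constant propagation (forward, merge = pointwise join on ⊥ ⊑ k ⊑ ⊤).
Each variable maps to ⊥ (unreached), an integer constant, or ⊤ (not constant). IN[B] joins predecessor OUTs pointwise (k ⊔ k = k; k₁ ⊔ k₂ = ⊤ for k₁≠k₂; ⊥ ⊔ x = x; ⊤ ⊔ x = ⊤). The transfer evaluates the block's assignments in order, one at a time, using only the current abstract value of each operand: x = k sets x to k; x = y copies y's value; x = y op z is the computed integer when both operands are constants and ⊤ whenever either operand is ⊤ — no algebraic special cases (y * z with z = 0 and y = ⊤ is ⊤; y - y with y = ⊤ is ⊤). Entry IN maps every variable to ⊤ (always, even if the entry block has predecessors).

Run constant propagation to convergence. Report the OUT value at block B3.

Answer: {a: ⊤, b: 4, c: ⊤, d: ⊤, e: ⊤, f: ⊤}

Derivation:
Fixpoint table:
  B0:   IN=(all ⊤)   OUT={a:8, b:4, f:4; rest ⊤}
  B1:   IN={a:8, b:4, f:4; rest ⊤}   OUT={b:4; rest ⊤}
  B2:   IN={b:4; rest ⊤}   OUT={b:4; rest ⊤}
  B3:   IN={b:4; rest ⊤}   OUT={b:4; rest ⊤}

Merge at B3: IN[B3] = OUT[B1] ⊔ OUT[B2] = {a: ⊤, b: 4, c: ⊤, d: ⊤, e: ⊤, f: ⊤}
Applying B3's transfer function to that IN value gives OUT[B3] (row B3 above).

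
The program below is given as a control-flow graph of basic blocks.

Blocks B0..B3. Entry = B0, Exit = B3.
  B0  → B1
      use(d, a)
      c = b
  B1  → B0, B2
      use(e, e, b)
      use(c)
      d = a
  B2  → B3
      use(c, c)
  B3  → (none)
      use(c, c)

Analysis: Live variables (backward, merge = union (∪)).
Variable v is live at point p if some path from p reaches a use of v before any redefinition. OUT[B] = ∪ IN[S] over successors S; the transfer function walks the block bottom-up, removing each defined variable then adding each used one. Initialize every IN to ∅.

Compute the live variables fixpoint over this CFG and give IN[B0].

Converged values:
  B0:   IN={a, b, d, e}   OUT={a, b, c, e}
  B1:   IN={a, b, c, e}   OUT={a, b, c, d, e}
  B2:   IN={c}   OUT={c}
  B3:   IN={c}   OUT={}

Merge at B0: OUT[B0] = IN[B1] = {a, b, c, e}
Applying B0's transfer function to that OUT value gives IN[B0] (row B0 above).

Answer: {a, b, d, e}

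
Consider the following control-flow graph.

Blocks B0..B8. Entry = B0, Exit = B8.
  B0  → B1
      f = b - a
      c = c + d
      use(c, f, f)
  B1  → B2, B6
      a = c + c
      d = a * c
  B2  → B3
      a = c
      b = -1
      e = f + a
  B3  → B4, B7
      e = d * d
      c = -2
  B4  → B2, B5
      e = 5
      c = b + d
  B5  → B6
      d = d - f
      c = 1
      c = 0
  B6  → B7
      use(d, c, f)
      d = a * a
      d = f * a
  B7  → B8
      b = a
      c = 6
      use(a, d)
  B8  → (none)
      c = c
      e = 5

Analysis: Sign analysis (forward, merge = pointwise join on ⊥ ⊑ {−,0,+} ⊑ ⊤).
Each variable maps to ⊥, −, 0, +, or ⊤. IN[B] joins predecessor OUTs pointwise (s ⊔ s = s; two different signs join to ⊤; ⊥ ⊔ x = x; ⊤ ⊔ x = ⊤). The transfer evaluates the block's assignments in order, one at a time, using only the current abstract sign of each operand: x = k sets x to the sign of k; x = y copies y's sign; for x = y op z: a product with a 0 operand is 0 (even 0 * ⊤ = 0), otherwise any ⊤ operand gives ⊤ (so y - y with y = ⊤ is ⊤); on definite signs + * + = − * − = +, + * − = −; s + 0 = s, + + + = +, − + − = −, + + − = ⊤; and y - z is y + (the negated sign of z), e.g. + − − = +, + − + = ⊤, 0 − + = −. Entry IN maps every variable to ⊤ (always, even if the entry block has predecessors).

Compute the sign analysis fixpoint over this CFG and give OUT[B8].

Answer: {a: ⊤, b: ⊤, c: +, d: ⊤, e: +, f: ⊤}

Working:
Converged values:
  B0: | IN=(all ⊤) | OUT=(all ⊤)
  B1: | IN=(all ⊤) | OUT=(all ⊤)
  B2: | IN=(all ⊤) | OUT={b:-; rest ⊤}
  B3: | IN={b:-; rest ⊤} | OUT={b:-, c:-; rest ⊤}
  B4: | IN={b:-, c:-; rest ⊤} | OUT={b:-, e:+; rest ⊤}
  B5: | IN={b:-, e:+; rest ⊤} | OUT={b:-, c:0, e:+; rest ⊤}
  B6: | IN=(all ⊤) | OUT=(all ⊤)
  B7: | IN=(all ⊤) | OUT={c:+; rest ⊤}
  B8: | IN={c:+; rest ⊤} | OUT={c:+, e:+; rest ⊤}

Merge at B8: IN[B8] = OUT[B7] = {a: ⊤, b: ⊤, c: +, d: ⊤, e: ⊤, f: ⊤}
Applying B8's transfer function to that IN value gives OUT[B8] (row B8 above).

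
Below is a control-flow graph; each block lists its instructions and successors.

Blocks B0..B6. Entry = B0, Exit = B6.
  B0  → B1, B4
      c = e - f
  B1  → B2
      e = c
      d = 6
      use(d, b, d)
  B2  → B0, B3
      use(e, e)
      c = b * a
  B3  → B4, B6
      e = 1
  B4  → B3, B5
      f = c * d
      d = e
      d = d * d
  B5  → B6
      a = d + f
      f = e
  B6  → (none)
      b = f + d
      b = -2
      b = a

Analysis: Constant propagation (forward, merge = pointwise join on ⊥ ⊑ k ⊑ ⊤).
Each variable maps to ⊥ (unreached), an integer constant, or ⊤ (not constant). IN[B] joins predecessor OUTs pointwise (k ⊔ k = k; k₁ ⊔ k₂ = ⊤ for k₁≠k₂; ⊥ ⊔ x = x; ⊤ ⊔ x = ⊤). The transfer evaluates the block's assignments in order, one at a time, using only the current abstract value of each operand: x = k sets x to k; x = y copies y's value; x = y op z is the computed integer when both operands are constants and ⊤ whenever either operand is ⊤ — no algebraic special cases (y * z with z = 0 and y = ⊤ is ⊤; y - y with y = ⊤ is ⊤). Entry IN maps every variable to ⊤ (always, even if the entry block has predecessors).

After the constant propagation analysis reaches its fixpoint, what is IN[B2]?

Per-block solution:
  B0:   IN=(all ⊤)   OUT=(all ⊤)
  B1:   IN=(all ⊤)   OUT={d:6; rest ⊤}
  B2:   IN={d:6; rest ⊤}   OUT={d:6; rest ⊤}
  B3:   IN=(all ⊤)   OUT={e:1; rest ⊤}
  B4:   IN=(all ⊤)   OUT=(all ⊤)
  B5:   IN=(all ⊤)   OUT=(all ⊤)
  B6:   IN=(all ⊤)   OUT=(all ⊤)

Merge at B2: IN[B2] = OUT[B1] = {a: ⊤, b: ⊤, c: ⊤, d: 6, e: ⊤, f: ⊤}

Answer: {a: ⊤, b: ⊤, c: ⊤, d: 6, e: ⊤, f: ⊤}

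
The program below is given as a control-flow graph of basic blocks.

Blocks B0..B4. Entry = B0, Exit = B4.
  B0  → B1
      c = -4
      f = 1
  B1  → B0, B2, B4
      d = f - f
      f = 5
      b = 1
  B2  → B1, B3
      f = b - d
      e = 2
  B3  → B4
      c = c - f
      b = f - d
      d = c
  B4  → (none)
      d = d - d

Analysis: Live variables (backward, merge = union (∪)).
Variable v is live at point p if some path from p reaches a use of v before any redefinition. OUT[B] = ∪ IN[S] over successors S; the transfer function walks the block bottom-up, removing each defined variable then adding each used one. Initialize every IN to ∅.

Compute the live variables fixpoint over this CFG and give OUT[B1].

Fixpoint table:
  B0:  IN={}  OUT={c, f}
  B1:  IN={c, f}  OUT={b, c, d}
  B2:  IN={b, c, d}  OUT={c, d, f}
  B3:  IN={c, d, f}  OUT={d}
  B4:  IN={d}  OUT={}

Merge at B1: OUT[B1] = IN[B0] ⊔ IN[B2] ⊔ IN[B4] = {b, c, d}

Answer: {b, c, d}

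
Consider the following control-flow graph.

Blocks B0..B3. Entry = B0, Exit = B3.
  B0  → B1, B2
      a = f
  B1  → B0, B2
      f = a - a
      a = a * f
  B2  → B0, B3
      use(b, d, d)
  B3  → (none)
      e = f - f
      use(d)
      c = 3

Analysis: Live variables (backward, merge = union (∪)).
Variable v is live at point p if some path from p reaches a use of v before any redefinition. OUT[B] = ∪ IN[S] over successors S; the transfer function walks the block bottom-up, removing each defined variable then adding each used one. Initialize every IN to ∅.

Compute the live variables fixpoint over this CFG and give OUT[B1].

Fixpoint table:
  B0:   IN={b, d, f}   OUT={a, b, d, f}
  B1:   IN={a, b, d}   OUT={b, d, f}
  B2:   IN={b, d, f}   OUT={b, d, f}
  B3:   IN={d, f}   OUT={}

Merge at B1: OUT[B1] = IN[B0] ⊔ IN[B2] = {b, d, f}

Answer: {b, d, f}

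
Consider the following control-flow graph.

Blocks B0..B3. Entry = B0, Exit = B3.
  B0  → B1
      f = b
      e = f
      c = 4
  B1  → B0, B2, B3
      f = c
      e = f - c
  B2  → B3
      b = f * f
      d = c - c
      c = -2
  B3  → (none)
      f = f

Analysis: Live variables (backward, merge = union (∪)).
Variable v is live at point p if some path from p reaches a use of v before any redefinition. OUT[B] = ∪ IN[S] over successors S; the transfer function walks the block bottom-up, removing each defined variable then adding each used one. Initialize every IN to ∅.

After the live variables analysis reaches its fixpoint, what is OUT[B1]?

Fixpoint table:
  B0:  IN={b}  OUT={b, c}
  B1:  IN={b, c}  OUT={b, c, f}
  B2:  IN={c, f}  OUT={f}
  B3:  IN={f}  OUT={}

Merge at B1: OUT[B1] = IN[B0] ⊔ IN[B2] ⊔ IN[B3] = {b, c, f}

Answer: {b, c, f}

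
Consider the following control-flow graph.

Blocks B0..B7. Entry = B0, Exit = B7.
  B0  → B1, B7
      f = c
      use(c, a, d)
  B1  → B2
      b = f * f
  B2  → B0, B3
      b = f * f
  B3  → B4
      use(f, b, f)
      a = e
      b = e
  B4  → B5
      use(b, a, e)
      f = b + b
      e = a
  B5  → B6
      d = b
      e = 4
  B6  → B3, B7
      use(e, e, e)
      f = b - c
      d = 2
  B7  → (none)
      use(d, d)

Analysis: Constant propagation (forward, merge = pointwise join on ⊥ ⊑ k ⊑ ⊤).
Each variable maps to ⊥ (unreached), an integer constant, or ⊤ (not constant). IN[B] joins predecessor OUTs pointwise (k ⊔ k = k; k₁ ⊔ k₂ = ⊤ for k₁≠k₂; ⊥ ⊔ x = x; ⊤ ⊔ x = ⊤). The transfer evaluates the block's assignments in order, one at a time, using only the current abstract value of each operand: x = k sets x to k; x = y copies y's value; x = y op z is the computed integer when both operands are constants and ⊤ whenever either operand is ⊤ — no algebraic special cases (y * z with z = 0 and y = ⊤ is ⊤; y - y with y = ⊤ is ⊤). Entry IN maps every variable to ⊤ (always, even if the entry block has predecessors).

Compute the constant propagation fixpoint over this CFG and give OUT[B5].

Per-block solution:
  B0:  IN=(all ⊤)  OUT=(all ⊤)
  B1:  IN=(all ⊤)  OUT=(all ⊤)
  B2:  IN=(all ⊤)  OUT=(all ⊤)
  B3:  IN=(all ⊤)  OUT=(all ⊤)
  B4:  IN=(all ⊤)  OUT=(all ⊤)
  B5:  IN=(all ⊤)  OUT={e:4; rest ⊤}
  B6:  IN={e:4; rest ⊤}  OUT={d:2, e:4; rest ⊤}
  B7:  IN=(all ⊤)  OUT=(all ⊤)

Merge at B5: IN[B5] = OUT[B4] = {a: ⊤, b: ⊤, c: ⊤, d: ⊤, e: ⊤, f: ⊤}
Applying B5's transfer function to that IN value gives OUT[B5] (row B5 above).

Answer: {a: ⊤, b: ⊤, c: ⊤, d: ⊤, e: 4, f: ⊤}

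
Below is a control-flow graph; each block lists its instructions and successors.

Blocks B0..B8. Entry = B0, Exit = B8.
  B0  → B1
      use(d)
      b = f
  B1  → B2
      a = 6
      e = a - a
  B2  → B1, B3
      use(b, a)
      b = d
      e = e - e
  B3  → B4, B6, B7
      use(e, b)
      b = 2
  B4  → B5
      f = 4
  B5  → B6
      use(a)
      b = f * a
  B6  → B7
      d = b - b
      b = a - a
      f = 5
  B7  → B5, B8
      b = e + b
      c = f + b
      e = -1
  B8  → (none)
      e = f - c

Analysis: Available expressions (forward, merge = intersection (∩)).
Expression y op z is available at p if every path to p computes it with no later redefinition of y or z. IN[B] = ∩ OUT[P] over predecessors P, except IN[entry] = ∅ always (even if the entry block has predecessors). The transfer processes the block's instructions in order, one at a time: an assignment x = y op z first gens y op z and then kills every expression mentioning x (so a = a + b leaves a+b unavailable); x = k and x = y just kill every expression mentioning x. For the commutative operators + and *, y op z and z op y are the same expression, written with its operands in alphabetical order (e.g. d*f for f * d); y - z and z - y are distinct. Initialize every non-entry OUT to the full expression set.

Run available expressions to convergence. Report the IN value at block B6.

Answer: {a-a}

Derivation:
Fixpoint table:
  B0: | IN={} | OUT={}
  B1: | IN={} | OUT={a-a}
  B2: | IN={a-a} | OUT={a-a}
  B3: | IN={a-a} | OUT={a-a}
  B4: | IN={a-a} | OUT={a-a}
  B5: | IN={a-a} | OUT={a*f, a-a}
  B6: | IN={a-a} | OUT={a-a}
  B7: | IN={a-a} | OUT={a-a, b+f}
  B8: | IN={a-a, b+f} | OUT={a-a, b+f, f-c}

Merge at B6: IN[B6] = OUT[B3] ∩ OUT[B5] = {a-a}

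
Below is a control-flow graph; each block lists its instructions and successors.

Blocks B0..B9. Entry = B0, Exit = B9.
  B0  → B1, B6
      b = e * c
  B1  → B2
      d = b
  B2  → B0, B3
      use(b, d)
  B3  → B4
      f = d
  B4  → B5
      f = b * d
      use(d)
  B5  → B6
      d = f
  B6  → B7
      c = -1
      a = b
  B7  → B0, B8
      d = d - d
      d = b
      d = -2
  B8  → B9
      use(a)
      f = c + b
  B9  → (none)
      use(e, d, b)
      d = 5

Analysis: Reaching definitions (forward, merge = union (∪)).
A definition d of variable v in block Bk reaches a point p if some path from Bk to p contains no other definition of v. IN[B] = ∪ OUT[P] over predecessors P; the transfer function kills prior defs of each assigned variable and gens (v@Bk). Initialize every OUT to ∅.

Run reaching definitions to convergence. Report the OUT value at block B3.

Converged values:
  B0: | IN={a@B6, b@B0, c@B6, d@B1, d@B7, f@B4} | OUT={a@B6, b@B0, c@B6, d@B1, d@B7, f@B4}
  B1: | IN={a@B6, b@B0, c@B6, d@B1, d@B7, f@B4} | OUT={a@B6, b@B0, c@B6, d@B1, f@B4}
  B2: | IN={a@B6, b@B0, c@B6, d@B1, f@B4} | OUT={a@B6, b@B0, c@B6, d@B1, f@B4}
  B3: | IN={a@B6, b@B0, c@B6, d@B1, f@B4} | OUT={a@B6, b@B0, c@B6, d@B1, f@B3}
  B4: | IN={a@B6, b@B0, c@B6, d@B1, f@B3} | OUT={a@B6, b@B0, c@B6, d@B1, f@B4}
  B5: | IN={a@B6, b@B0, c@B6, d@B1, f@B4} | OUT={a@B6, b@B0, c@B6, d@B5, f@B4}
  B6: | IN={a@B6, b@B0, c@B6, d@B1, d@B5, d@B7, f@B4} | OUT={a@B6, b@B0, c@B6, d@B1, d@B5, d@B7, f@B4}
  B7: | IN={a@B6, b@B0, c@B6, d@B1, d@B5, d@B7, f@B4} | OUT={a@B6, b@B0, c@B6, d@B7, f@B4}
  B8: | IN={a@B6, b@B0, c@B6, d@B7, f@B4} | OUT={a@B6, b@B0, c@B6, d@B7, f@B8}
  B9: | IN={a@B6, b@B0, c@B6, d@B7, f@B8} | OUT={a@B6, b@B0, c@B6, d@B9, f@B8}

Merge at B3: IN[B3] = OUT[B2] = {a@B6, b@B0, c@B6, d@B1, f@B4}
Applying B3's transfer function to that IN value gives OUT[B3] (row B3 above).

Answer: {a@B6, b@B0, c@B6, d@B1, f@B3}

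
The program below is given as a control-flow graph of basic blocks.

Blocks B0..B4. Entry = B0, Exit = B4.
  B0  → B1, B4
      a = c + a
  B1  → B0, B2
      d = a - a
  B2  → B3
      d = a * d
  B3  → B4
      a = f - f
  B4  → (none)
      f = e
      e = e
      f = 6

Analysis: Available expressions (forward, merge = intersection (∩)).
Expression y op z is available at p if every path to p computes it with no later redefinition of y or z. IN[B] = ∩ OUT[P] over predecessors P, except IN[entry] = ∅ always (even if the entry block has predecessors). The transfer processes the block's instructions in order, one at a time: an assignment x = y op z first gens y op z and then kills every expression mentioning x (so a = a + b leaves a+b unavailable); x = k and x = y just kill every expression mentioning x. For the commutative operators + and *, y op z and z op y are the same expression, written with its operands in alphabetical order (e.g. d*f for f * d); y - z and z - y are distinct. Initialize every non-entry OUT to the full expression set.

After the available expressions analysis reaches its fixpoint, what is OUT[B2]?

Answer: {a-a}

Trace:
Fixpoint table:
  B0:   IN={}   OUT={}
  B1:   IN={}   OUT={a-a}
  B2:   IN={a-a}   OUT={a-a}
  B3:   IN={a-a}   OUT={f-f}
  B4:   IN={}   OUT={}

Merge at B2: IN[B2] = OUT[B1] = {a-a}
Applying B2's transfer function to that IN value gives OUT[B2] (row B2 above).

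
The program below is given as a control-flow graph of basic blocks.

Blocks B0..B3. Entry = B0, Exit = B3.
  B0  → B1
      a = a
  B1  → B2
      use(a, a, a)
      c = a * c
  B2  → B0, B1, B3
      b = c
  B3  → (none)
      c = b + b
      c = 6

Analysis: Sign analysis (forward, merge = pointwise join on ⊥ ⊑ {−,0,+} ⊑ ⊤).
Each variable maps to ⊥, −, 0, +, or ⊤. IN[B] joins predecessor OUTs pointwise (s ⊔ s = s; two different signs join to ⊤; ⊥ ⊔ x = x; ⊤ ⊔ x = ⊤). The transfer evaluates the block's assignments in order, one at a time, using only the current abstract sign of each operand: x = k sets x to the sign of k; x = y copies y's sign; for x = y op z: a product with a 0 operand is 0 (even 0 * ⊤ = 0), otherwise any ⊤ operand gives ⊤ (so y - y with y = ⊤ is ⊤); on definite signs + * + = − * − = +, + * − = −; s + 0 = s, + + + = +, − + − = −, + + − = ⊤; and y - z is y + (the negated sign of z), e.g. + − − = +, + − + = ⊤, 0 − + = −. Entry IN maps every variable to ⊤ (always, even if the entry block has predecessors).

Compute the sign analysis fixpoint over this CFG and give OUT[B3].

Answer: {a: ⊤, b: ⊤, c: +, d: ⊤, e: ⊤, f: ⊤}

Trace:
Fixpoint table:
  B0: | IN=(all ⊤) | OUT=(all ⊤)
  B1: | IN=(all ⊤) | OUT=(all ⊤)
  B2: | IN=(all ⊤) | OUT=(all ⊤)
  B3: | IN=(all ⊤) | OUT={c:+; rest ⊤}

Merge at B3: IN[B3] = OUT[B2] = {a: ⊤, b: ⊤, c: ⊤, d: ⊤, e: ⊤, f: ⊤}
Applying B3's transfer function to that IN value gives OUT[B3] (row B3 above).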